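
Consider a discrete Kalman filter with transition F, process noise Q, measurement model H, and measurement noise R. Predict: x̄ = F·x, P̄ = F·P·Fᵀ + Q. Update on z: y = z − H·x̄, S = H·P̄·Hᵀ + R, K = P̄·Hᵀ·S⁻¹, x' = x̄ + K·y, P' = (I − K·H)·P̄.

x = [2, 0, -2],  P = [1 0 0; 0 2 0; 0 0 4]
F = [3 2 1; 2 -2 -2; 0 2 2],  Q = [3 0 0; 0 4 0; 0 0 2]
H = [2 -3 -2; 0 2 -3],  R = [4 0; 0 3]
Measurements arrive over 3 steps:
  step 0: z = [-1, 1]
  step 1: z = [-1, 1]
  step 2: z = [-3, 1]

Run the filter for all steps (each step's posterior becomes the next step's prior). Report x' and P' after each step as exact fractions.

step 0: x' = [119681/21362, 31337/10681, 16519/10681], P' = [141019/10681 62748/10681 41806/10681; 62748/10681 30828/10681 18852/10681; 41806/10681 18852/10681 14946/10681]
step 1: x' = [154623603/56209211, 88976536/56209211, 43343863/56209211], P' = [2572433487/56209211 1148448180/56209211 780550850/56209211; 1148448180/56209211 527868276/56209211 349956636/56209211; 780550850/56209211 349956636/56209211 250013454/56209211]
step 2: x' = [-240873853001/74942031598, -24569394755/37471015799, -94737715067/123119051911], P' = [2019515895801/37471015799 901993278360/37471015799 87625436438/5353002257; 901993278360/37471015799 412964626812/37471015799 39278368884/5353002257; 87625436438/5353002257 39278368884/5353002257 640974948134/123119051911]

step 0: x̄ = F·x = [4, 8, -4]
step 0: P̄ = F·P·Fᵀ + Q = [24 -10 16; -10 32 -24; 16 -24 26]
step 0: y = z − H·x̄ = [7, -27]
step 0: S = H·P̄·Hᵀ + R = [196 -292; -292 653]
step 0: K = P̄·Hᵀ·S⁻¹ = [5091/21362 26/10681; -1173/10681 1700/10681; -709/10681 -2378/10681]
step 0: x' = x̄ + K·y = [119681/21362, 31337/10681, 16519/10681]
step 0: P' = (I − K·H)·P̄ = [141019/10681 62748/10681 41806/10681; 62748/10681 30828/10681 18852/10681; 41806/10681 18852/10681 14946/10681]
step 1: x̄ = F·x = [47039/1942, 2179/971, 95712/10681]
step 1: P̄ = F·P·Fᵀ + Q = [228972/971 26098/971 81240/971; 26098/971 9480/971 7664/971; 81240/971 7664/971 355274/10681]
step 1: y = z − H·x̄ = [-264779/10681, 249879/10681]
step 1: S = H·P̄·Hᵀ + R = [2894700/10681 -2286044/10681; -2286044/10681 2634981/10681]
step 1: K = P̄·Hᵀ·S⁻¹ = [69210367/112418422 -14918730/56209211; 3344565/56209211 1955548/56209211; 2801221/56209211 -16709030/56209211]
step 1: x' = x̄ + K·y = [154623603/56209211, 88976536/56209211, 43343863/56209211]
step 1: P' = (I − K·H)·P̄ = [2572433487/56209211 1148448180/56209211 780550850/56209211; 1148448180/56209211 527868276/56209211 349956636/56209211; 780550850/56209211 349956636/56209211 250013454/56209211]
step 2: x̄ = F·x = [685167744/56209211, 44606408/56209211, 264640798/56209211]
step 2: P̄ = F·P·Fᵀ + Q = [45546525378/56209211 5304261334/56209211 16285234008/56209211; 5304261334/56209211 993758560/56209211 1804816112/56209211; 16285234008/56209211 1804816112/56209211 6023598430/56209211]
step 2: y = z − H·x̄ = [-875862301/56209211, 760918789/56209211]
step 2: S = H·P̄·Hᵀ + R = [43173944388/56209211 -37291238932/56209211; -37291238932/56209211 36698254399/56209211]
step 2: K = P̄·Hᵀ·S⁻¹ = [53147923195/74942031598 -12049202826/37471015799; 3798877977/37471015799 361169020/37471015799; 9653181721/123119051911 -38706625246/123119051911]
step 2: x' = x̄ + K·y = [-240873853001/74942031598, -24569394755/37471015799, -94737715067/123119051911]
step 2: P' = (I − K·H)·P̄ = [2019515895801/37471015799 901993278360/37471015799 87625436438/5353002257; 901993278360/37471015799 412964626812/37471015799 39278368884/5353002257; 87625436438/5353002257 39278368884/5353002257 640974948134/123119051911]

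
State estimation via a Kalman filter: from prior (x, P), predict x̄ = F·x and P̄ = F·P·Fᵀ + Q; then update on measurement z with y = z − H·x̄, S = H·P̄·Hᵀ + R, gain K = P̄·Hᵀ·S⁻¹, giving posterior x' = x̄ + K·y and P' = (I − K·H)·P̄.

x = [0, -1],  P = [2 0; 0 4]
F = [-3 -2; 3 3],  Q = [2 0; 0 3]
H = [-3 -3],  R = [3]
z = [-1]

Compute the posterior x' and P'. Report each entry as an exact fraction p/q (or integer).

x̄ = F·x = [2, -3]
P̄ = F·P·Fᵀ + Q = [36 -42; -42 57]
y = z − H·x̄ = [-4]
S = H·P̄·Hᵀ + R = [84]
K = P̄·Hᵀ·S⁻¹ = [3/14; -15/28]
x' = x̄ + K·y = [8/7, -6/7]
P' = (I − K·H)·P̄ = [225/7 -453/14; -453/14 921/28]

x' = [8/7, -6/7]
P' = [225/7 -453/14; -453/14 921/28]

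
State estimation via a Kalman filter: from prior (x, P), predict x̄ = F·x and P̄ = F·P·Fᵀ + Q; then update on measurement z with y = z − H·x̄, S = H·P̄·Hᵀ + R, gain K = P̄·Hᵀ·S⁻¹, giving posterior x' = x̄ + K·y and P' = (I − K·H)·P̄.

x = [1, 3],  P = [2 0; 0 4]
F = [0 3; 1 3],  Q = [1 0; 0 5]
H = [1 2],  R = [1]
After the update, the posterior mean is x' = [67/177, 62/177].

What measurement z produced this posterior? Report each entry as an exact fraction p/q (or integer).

z = [1]

x̄ = F·x = [9, 10]
P̄ = F·P·Fᵀ + Q = [37 36; 36 43]
S = H·P̄·Hᵀ + R = [354]
K = P̄·Hᵀ·S⁻¹ = [109/354; 61/177]
x' − x̄ = [-1526/177, -1708/177] = K·y
y = (KᵀK)⁻¹·Kᵀ·(x' − x̄) = [-28]
z = y + H·x̄ = [-28] + [29] = [1]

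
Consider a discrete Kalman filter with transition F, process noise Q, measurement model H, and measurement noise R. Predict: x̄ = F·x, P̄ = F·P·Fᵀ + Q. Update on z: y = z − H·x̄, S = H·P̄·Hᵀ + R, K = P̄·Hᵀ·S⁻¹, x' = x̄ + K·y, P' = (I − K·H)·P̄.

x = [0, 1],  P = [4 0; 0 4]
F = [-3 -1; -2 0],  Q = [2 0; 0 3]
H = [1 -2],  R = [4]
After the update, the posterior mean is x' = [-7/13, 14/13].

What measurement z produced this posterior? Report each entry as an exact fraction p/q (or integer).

x̄ = F·x = [-1, 0]
P̄ = F·P·Fᵀ + Q = [42 24; 24 19]
S = H·P̄·Hᵀ + R = [26]
K = P̄·Hᵀ·S⁻¹ = [-3/13; -7/13]
x' − x̄ = [6/13, 14/13] = K·y
y = (KᵀK)⁻¹·Kᵀ·(x' − x̄) = [-2]
z = y + H·x̄ = [-2] + [-1] = [-3]

z = [-3]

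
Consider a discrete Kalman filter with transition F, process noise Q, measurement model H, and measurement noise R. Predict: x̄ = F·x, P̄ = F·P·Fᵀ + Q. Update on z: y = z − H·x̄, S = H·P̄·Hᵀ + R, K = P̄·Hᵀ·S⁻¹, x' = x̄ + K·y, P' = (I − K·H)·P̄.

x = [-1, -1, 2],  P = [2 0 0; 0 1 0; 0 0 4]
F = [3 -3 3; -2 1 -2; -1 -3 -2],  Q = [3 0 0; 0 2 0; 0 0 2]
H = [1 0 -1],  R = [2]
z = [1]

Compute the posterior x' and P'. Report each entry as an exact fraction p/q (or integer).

x' = [399/139, -137/139, 250/139]
P' = [1605/139 -549/139 1431/139; -549/139 617/139 -437/139; 1431/139 -437/139 1531/139]

x̄ = F·x = [6, -3, 0]
P̄ = F·P·Fᵀ + Q = [66 -39 -21; -39 27 17; -21 17 29]
y = z − H·x̄ = [-5]
S = H·P̄·Hᵀ + R = [139]
K = P̄·Hᵀ·S⁻¹ = [87/139; -56/139; -50/139]
x' = x̄ + K·y = [399/139, -137/139, 250/139]
P' = (I − K·H)·P̄ = [1605/139 -549/139 1431/139; -549/139 617/139 -437/139; 1431/139 -437/139 1531/139]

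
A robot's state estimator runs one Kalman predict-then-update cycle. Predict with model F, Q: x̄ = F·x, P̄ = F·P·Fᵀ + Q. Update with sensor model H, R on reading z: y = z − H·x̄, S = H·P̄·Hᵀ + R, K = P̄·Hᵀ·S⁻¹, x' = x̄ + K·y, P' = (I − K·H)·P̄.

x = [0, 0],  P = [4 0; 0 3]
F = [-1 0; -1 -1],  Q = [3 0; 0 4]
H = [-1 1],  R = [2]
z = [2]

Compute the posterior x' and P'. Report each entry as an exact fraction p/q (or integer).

x̄ = F·x = [0, 0]
P̄ = F·P·Fᵀ + Q = [7 4; 4 11]
y = z − H·x̄ = [2]
S = H·P̄·Hᵀ + R = [12]
K = P̄·Hᵀ·S⁻¹ = [-1/4; 7/12]
x' = x̄ + K·y = [-1/2, 7/6]
P' = (I − K·H)·P̄ = [25/4 23/4; 23/4 83/12]

x' = [-1/2, 7/6]
P' = [25/4 23/4; 23/4 83/12]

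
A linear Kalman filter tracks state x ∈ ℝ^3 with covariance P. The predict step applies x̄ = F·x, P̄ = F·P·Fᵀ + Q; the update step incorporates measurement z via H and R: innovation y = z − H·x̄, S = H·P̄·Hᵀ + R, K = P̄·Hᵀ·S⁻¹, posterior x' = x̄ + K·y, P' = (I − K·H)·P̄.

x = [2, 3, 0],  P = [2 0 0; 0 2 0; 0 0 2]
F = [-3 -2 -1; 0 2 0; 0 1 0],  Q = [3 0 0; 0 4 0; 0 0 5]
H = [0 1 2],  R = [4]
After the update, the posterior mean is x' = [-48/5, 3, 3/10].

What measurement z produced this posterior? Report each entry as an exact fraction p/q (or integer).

x̄ = F·x = [-12, 6, 3]
P̄ = F·P·Fᵀ + Q = [31 -8 -4; -8 12 4; -4 4 7]
S = H·P̄·Hᵀ + R = [60]
K = P̄·Hᵀ·S⁻¹ = [-4/15; 1/3; 3/10]
x' − x̄ = [12/5, -3, -27/10] = K·y
y = (KᵀK)⁻¹·Kᵀ·(x' − x̄) = [-9]
z = y + H·x̄ = [-9] + [12] = [3]

z = [3]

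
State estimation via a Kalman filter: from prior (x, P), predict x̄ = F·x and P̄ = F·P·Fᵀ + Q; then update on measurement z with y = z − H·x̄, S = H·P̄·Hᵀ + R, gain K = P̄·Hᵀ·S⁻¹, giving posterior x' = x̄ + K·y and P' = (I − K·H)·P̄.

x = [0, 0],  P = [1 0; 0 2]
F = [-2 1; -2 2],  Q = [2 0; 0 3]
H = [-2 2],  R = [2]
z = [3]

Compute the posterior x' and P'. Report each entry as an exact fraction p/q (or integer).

x' = [0, 7/5]
P' = [8 8; 8 127/15]

x̄ = F·x = [0, 0]
P̄ = F·P·Fᵀ + Q = [8 8; 8 15]
y = z − H·x̄ = [3]
S = H·P̄·Hᵀ + R = [30]
K = P̄·Hᵀ·S⁻¹ = [0; 7/15]
x' = x̄ + K·y = [0, 7/5]
P' = (I − K·H)·P̄ = [8 8; 8 127/15]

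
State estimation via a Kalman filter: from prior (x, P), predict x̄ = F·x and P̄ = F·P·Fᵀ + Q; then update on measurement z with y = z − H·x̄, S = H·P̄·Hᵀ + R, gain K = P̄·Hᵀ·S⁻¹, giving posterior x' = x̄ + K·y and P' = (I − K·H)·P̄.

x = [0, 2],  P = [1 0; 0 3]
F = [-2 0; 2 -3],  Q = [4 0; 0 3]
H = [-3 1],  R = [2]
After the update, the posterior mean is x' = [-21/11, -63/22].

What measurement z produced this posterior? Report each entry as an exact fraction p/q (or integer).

x̄ = F·x = [0, -6]
P̄ = F·P·Fᵀ + Q = [8 -4; -4 34]
S = H·P̄·Hᵀ + R = [132]
K = P̄·Hᵀ·S⁻¹ = [-7/33; 23/66]
x' − x̄ = [-21/11, 69/22] = K·y
y = (KᵀK)⁻¹·Kᵀ·(x' − x̄) = [9]
z = y + H·x̄ = [9] + [-6] = [3]

z = [3]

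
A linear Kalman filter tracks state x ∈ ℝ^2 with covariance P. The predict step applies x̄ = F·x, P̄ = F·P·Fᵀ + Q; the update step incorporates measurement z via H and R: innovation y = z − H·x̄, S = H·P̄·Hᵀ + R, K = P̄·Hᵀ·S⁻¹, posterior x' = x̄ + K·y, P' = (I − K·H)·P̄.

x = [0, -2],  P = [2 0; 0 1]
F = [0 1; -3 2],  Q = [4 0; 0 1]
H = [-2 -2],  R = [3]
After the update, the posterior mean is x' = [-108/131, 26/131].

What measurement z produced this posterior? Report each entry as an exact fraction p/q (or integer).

x̄ = F·x = [-2, -4]
P̄ = F·P·Fᵀ + Q = [5 2; 2 23]
S = H·P̄·Hᵀ + R = [131]
K = P̄·Hᵀ·S⁻¹ = [-14/131; -50/131]
x' − x̄ = [154/131, 550/131] = K·y
y = (KᵀK)⁻¹·Kᵀ·(x' − x̄) = [-11]
z = y + H·x̄ = [-11] + [12] = [1]

z = [1]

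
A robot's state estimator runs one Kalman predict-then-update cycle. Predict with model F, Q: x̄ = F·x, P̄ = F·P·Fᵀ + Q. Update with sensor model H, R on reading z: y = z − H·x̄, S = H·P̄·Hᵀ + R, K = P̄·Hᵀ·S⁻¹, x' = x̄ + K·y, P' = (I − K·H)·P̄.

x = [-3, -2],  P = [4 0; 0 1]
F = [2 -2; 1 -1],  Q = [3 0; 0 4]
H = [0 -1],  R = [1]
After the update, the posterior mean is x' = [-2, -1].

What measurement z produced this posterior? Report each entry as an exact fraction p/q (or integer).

x̄ = F·x = [-2, -1]
P̄ = F·P·Fᵀ + Q = [23 10; 10 9]
S = H·P̄·Hᵀ + R = [10]
K = P̄·Hᵀ·S⁻¹ = [-1; -9/10]
x' − x̄ = [0, 0] = K·y
y = (KᵀK)⁻¹·Kᵀ·(x' − x̄) = [0]
z = y + H·x̄ = [0] + [1] = [1]

z = [1]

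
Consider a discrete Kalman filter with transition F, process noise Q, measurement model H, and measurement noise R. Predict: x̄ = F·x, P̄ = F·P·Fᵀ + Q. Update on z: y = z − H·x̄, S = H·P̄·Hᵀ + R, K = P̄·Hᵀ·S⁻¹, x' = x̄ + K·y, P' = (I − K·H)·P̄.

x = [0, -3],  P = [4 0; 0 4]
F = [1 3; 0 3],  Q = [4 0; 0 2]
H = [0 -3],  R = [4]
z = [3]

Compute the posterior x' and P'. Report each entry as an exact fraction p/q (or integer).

x̄ = F·x = [-9, -9]
P̄ = F·P·Fᵀ + Q = [44 36; 36 38]
y = z − H·x̄ = [-24]
S = H·P̄·Hᵀ + R = [346]
K = P̄·Hᵀ·S⁻¹ = [-54/173; -57/173]
x' = x̄ + K·y = [-261/173, -189/173]
P' = (I − K·H)·P̄ = [1780/173 72/173; 72/173 76/173]

x' = [-261/173, -189/173]
P' = [1780/173 72/173; 72/173 76/173]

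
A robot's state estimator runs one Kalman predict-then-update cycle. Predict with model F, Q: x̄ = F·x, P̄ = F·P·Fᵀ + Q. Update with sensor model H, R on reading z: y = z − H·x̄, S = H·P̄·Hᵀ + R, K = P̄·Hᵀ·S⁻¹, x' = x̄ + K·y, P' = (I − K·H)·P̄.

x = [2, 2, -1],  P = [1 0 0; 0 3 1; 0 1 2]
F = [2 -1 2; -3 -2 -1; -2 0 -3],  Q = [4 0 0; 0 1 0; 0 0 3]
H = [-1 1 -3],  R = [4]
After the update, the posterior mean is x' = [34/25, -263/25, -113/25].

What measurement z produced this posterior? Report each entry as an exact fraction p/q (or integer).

x̄ = F·x = [0, -9, -1]
P̄ = F·P·Fᵀ + Q = [15 -7 -13; -7 28 18; -13 18 25]
S = H·P̄·Hᵀ + R = [100]
K = P̄·Hᵀ·S⁻¹ = [17/100; -19/100; -11/25]
x' − x̄ = [34/25, -38/25, -88/25] = K·y
y = (KᵀK)⁻¹·Kᵀ·(x' − x̄) = [8]
z = y + H·x̄ = [8] + [-6] = [2]

z = [2]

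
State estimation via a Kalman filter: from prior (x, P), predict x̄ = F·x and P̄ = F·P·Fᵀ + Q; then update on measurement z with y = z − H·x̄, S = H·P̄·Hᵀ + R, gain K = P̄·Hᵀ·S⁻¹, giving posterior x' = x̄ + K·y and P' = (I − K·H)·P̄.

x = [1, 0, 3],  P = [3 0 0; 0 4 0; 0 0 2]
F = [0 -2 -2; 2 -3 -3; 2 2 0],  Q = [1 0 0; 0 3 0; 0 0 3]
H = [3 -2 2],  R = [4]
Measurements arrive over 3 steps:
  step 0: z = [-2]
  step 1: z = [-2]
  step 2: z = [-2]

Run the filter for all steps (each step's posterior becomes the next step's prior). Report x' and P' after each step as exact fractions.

step 0: x' = [-548/101, -599/101, 126/101], P' = [1684/101 2070/101 -514/101; 2070/101 4053/101 840/101; -514/101 840/101 1687/101]
step 1: x' = [-18304/6235, -709573/68585, -3314/473], P' = [480564/6235 869138/6235 974/43; 869138/6235 19343251/68585 33910/473; 974/43 33910/473 18523/473]
step 2: x' = [1064433620/104009887, 1980588663/104009887, 278127598/104009887], P' = [32111118436/312029661 59613190258/312029661 11058760898/312029661; 59613190258/312029661 120732278725/312029661 30882393782/312029661; 11058760898/312029661 30882393782/312029661 14757535759/312029661]

step 0: x̄ = F·x = [-6, -7, 2]
step 0: P̄ = F·P·Fᵀ + Q = [25 36 -16; 36 69 -12; -16 -12 31]
step 0: y = z − H·x̄ = [-2]
step 0: S = H·P̄·Hᵀ + R = [101]
step 0: K = P̄·Hᵀ·S⁻¹ = [-29/101; -54/101; 38/101]
step 0: x' = x̄ + K·y = [-548/101, -599/101, 126/101]
step 0: P' = (I − K·H)·P̄ = [1684/101 2070/101 -514/101; 2070/101 4053/101 840/101; -514/101 840/101 1687/101]
step 1: x̄ = F·x = [946/101, 323/101, -2294/101]
step 1: P̄ = F·P·Fᵀ + Q = [29781/101 38296/101 -25796/101; 38296/101 55147/101 -23678/101; -25796/101 -23678/101 39811/101]
step 1: y = z − H·x̄ = [2194/101]
step 1: S = H·P̄·Hᵀ + R = [68585/101]
step 1: K = P̄·Hᵀ·S⁻¹ = [-3531/6235; -42762/68585; 342/473]
step 1: x' = x̄ + K·y = [-18304/6235, -709573/68585, -3314/473]
step 1: P' = (I − K·H)·P̄ = [480564/6235 869138/6235 974/43; 869138/6235 19343251/68585 33910/473; 974/43 33910/473 18523/473]
step 2: x̄ = F·x = [2380206/68585, 3167621/68585, -1821834/68585]
step 2: P̄ = F·P·Fᵀ + Q = [127520529/68585 146721724/68585 -141496996/68585; 146721724/68585 174748869/68585 -152858606/68585; -141496996/68585 -152858606/68585 175207719/68585]
step 2: y = z − H·x̄ = [2701122/68585]
step 2: S = H·P̄·Hᵀ + R = [312029661/68585]
step 2: K = P̄·Hᵀ·S⁻¹ = [-193875853/312029661; -215049778/312029661; 231641662/312029661]
step 2: x' = x̄ + K·y = [1064433620/104009887, 1980588663/104009887, 278127598/104009887]
step 2: P' = (I − K·H)·P̄ = [32111118436/312029661 59613190258/312029661 11058760898/312029661; 59613190258/312029661 120732278725/312029661 30882393782/312029661; 11058760898/312029661 30882393782/312029661 14757535759/312029661]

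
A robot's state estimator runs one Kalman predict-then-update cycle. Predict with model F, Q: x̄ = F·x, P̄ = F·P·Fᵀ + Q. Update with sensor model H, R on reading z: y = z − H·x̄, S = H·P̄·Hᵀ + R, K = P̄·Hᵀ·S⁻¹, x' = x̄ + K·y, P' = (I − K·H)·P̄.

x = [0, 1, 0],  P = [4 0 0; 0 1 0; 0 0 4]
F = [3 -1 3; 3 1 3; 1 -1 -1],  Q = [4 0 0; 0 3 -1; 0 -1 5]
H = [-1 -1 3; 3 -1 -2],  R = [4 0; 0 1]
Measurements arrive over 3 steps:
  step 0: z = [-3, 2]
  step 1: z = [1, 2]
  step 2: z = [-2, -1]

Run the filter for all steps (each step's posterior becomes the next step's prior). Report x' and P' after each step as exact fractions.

step 0: x̄ = F·x = [-1, 1, -1]
step 0: P̄ = F·P·Fᵀ + Q = [77 71 1; 71 76 -2; 1 -2 14]
step 0: y = z − H·x̄ = [0, 4]
step 0: S = H·P̄·Hᵀ + R = [431 -368; -368 380]
step 0: K = P̄·Hᵀ·S⁻¹ = [761/7089 7369/14178; -521/2363 1489/9452; 1969/7089 5911/28356]
step 0: x' = x̄ + K·y = [7649/7089, 3852/2363, -1178/7089]
step 0: P' = (I − K·H)·P̄ = [74047/7089 66825/4726 118219/14178; 66825/4726 189551/9452 104955/9452; 118219/14178 104955/9452 194269/28356]
step 1: x̄ = F·x = [2619/2363, 10323/2363, -2729/7089]
step 1: P̄ = F·P·Fᵀ + Q = [421432/2363 675112/2363 -113260/2363; 675112/2363 1134884/2363 -196051/2363; -113260/2363 -196051/2363 138961/7089]
step 1: y = z − H·x̄ = [18034/2363, 16118/7089]
step 1: S = H·P̄·Hᵀ + R = [5188741/2363 -2807367/2363; -2807367/2363 4918981/7089]
step 1: K = P̄·Hᵀ·S⁻¹ = [-41326490/397670329 127076718/397670329; -420926805/795340658 -98574489/795340658; 90694983/795340658 40630181/795340658]
step 1: x' = x̄ + K·y = [414285873/397670329, 18980055/397670329, 239185539/397670329]
step 1: P' = (I − K·H)·P̄ = [1936430592/397670329 2700879182/397670329 1490667938/397670329; 2700879182/397670329 8295089291/795340658 4004380145/795340658; 1490667938/397670329 4004380145/795340658 2449498651/795340658]
step 2: x̄ = F·x = [1941434181/397670329, 282770613/56810047, 22302897/56810047]
step 2: P̄ = F·P·Fᵀ + Q = [32802452576/397670329 7305013928/56810047 -1217901204/56810047; 7305013928/56810047 1813094149/8115721 -322871221/8115721; -1217901204/56810047 -322871221/8115721 100374737/8115721]
step 2: y = z − H·x̄ = [2657126977/397670329, -3930338023/397670329]
step 2: S = H·P̄·Hᵀ + R = [415846190744/397670329 -219303814976/397670329; -219303814976/397670329 136345162110/397670329]
step 2: K = P̄·Hᵀ·S⁻¹ = [-259442355521/2704643897002 429328686144/1352321948501; -1401360037985/2704643897002 -345616789697/2704643897002; 325222974147/2704643897002 134462891701/2704643897002]
step 2: x' = x̄ + K·y = [2984137919449/2704643897002, 3757328268546/1352321948501, 952955031763/1352321948501]
step 2: P' = (I − K·H)·P̄ = [6381173261154/1352321948501 8883599238346/1352321948501 4915295929486/1352321948501; 8883599238346/1352321948501 27323624001963/2704643897002 13161794108905/2704643897002; 4915295929486/1352321948501 13161794108905/2704643897002 8097759288155/2704643897002]

step 0: x' = [7649/7089, 3852/2363, -1178/7089], P' = [74047/7089 66825/4726 118219/14178; 66825/4726 189551/9452 104955/9452; 118219/14178 104955/9452 194269/28356]
step 1: x' = [414285873/397670329, 18980055/397670329, 239185539/397670329], P' = [1936430592/397670329 2700879182/397670329 1490667938/397670329; 2700879182/397670329 8295089291/795340658 4004380145/795340658; 1490667938/397670329 4004380145/795340658 2449498651/795340658]
step 2: x' = [2984137919449/2704643897002, 3757328268546/1352321948501, 952955031763/1352321948501], P' = [6381173261154/1352321948501 8883599238346/1352321948501 4915295929486/1352321948501; 8883599238346/1352321948501 27323624001963/2704643897002 13161794108905/2704643897002; 4915295929486/1352321948501 13161794108905/2704643897002 8097759288155/2704643897002]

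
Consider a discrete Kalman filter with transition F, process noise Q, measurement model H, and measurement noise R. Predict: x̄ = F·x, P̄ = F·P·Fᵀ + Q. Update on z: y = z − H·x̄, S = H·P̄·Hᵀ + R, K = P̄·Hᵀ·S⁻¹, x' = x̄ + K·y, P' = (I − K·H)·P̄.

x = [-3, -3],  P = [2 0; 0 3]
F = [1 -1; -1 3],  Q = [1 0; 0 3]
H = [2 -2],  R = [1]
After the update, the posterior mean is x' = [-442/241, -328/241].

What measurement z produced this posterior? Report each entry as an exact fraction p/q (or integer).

z = [-1]

x̄ = F·x = [0, -6]
P̄ = F·P·Fᵀ + Q = [6 -11; -11 32]
S = H·P̄·Hᵀ + R = [241]
K = P̄·Hᵀ·S⁻¹ = [34/241; -86/241]
x' − x̄ = [-442/241, 1118/241] = K·y
y = (KᵀK)⁻¹·Kᵀ·(x' − x̄) = [-13]
z = y + H·x̄ = [-13] + [12] = [-1]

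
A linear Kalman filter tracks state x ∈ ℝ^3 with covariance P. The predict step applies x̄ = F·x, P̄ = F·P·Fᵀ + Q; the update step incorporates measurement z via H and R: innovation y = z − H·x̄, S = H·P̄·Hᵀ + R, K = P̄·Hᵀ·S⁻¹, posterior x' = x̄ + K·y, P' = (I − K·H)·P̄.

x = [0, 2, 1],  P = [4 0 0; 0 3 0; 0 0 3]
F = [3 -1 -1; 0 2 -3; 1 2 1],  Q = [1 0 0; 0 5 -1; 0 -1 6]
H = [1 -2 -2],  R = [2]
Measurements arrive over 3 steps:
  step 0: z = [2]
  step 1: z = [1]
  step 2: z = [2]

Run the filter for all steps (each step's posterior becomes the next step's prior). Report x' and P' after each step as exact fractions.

step 0: x̄ = F·x = [-3, 1, 5]
step 0: P̄ = F·P·Fᵀ + Q = [43 3 3; 3 44 2; 3 2 25]
step 0: y = z − H·x̄ = [17]
step 0: S = H·P̄·Hᵀ + R = [313]
step 0: K = P̄·Hᵀ·S⁻¹ = [31/313; -89/313; -51/313]
step 0: x' = x̄ + K·y = [-412/313, -1200/313, 698/313]
step 0: P' = (I − K·H)·P̄ = [12498/313 3698/313 2520/313; 3698/313 5851/313 -3913/313; 2520/313 -3913/313 5224/313]
step 1: x̄ = F·x = [-734/313, -4494/313, -2114/313]
step 1: P̄ = F·P·Fᵀ + Q = [78736/313 -435/313 55837/313; -435/313 118941/313 22907/313; 55837/313 22907/313 47184/313]
step 1: y = z − H·x̄ = [-12169/313]
step 1: S = H·P̄·Hᵀ + R = [705510/313]
step 1: K = P̄·Hᵀ·S⁻¹ = [-16034/352755; -284131/705510; -5623/47034]
step 1: x' = x̄ + K·y = [-203848/352755, 917023/705510, -99053/47034]
step 1: P' = (I − K·H)·P̄ = [87093736/352755 -15045383/352755 3907219/23517; -15045383/352755 10171373/705510 -1662175/47034; 3907219/23517 -1662175/47034 1858339/15678]
step 2: x̄ = F·x = [-25166/27135, 6291431/705510, -1321/15678]
step 2: P̄ = F·P·Fᵀ + Q = [41906512/27135 -39611282/27135 493480/603; -39611282/27135 1096031837/705510 -11622145/15678; 493480/603 -11622145/15678 782891/1742]
step 2: y = z − H·x̄ = [7264654/352755]
step 2: S = H·P̄·Hᵀ + R = [2184752914/352755]
step 2: K = P̄·Hᵀ·S⁻¹ = [498653194/1092376457; -543990989/1092376457; 247305735/1092376457]
step 2: x' = x̄ + K·y = [9256178434/1092376457, -2923279679/2184752914, 10001969853/2184752914]
step 2: P' = (I − K·H)·P̄ = [277246010904/1092376457 -56668016626/1092376457 194792368884/1092376457; -56668016626/1092376457 38481638555/2184752914 -94061673203/2184752914; 194792368884/1092376457 -94061673203/2184752914 288359430617/2184752914]

step 0: x' = [-412/313, -1200/313, 698/313], P' = [12498/313 3698/313 2520/313; 3698/313 5851/313 -3913/313; 2520/313 -3913/313 5224/313]
step 1: x' = [-203848/352755, 917023/705510, -99053/47034], P' = [87093736/352755 -15045383/352755 3907219/23517; -15045383/352755 10171373/705510 -1662175/47034; 3907219/23517 -1662175/47034 1858339/15678]
step 2: x' = [9256178434/1092376457, -2923279679/2184752914, 10001969853/2184752914], P' = [277246010904/1092376457 -56668016626/1092376457 194792368884/1092376457; -56668016626/1092376457 38481638555/2184752914 -94061673203/2184752914; 194792368884/1092376457 -94061673203/2184752914 288359430617/2184752914]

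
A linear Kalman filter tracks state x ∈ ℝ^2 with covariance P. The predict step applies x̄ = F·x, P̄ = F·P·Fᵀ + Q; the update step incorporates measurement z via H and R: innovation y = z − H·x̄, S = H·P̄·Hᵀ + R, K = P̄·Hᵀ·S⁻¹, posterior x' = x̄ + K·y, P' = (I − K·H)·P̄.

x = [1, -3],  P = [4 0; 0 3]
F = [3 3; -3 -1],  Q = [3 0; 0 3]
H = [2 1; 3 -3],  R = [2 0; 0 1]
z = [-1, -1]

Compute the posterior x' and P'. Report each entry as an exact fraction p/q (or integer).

x' = [-855/1493, -375/1493]
P' = [14325/64199 11862/64199; 11862/64199 16518/64199]

x̄ = F·x = [-6, 0]
P̄ = F·P·Fᵀ + Q = [66 -45; -45 42]
y = z − H·x̄ = [11, 17]
S = H·P̄·Hᵀ + R = [128 405; 405 1783]
K = P̄·Hᵀ·S⁻¹ = [20256/64199 7389/64199; 20121/64199 -13968/64199]
x' = x̄ + K·y = [-855/1493, -375/1493]
P' = (I − K·H)·P̄ = [14325/64199 11862/64199; 11862/64199 16518/64199]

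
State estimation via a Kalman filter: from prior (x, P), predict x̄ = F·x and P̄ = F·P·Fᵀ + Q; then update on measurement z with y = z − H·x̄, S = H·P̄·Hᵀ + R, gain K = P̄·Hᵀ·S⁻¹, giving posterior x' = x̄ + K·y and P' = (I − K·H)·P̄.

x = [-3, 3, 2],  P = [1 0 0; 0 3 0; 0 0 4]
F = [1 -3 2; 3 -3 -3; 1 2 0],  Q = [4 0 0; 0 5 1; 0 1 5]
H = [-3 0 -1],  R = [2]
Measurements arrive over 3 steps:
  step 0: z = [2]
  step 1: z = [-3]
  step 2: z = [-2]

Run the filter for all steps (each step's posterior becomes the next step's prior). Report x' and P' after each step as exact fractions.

step 0: x' = [-387/350, -4162/175, 423/350], P' = [671/350 796/175 -1759/350; 796/175 13467/175 -2384/175; -1759/350 -2384/175 5211/350]
step 1: x' = [1004585/293346, 269569/10233, -6342943/880038], P' = [253541/97782 65974/3411 -2037625/293346; 65974/3411 3569350/10233 -589082/10233; -2037625/293346 -589082/10233 17899805/880038]
step 2: x' = [14888502913/18768903434, 140956468096/9384451717, -7507788375/18768903434], P' = [47438987481/18768903434 169135189331/9384451717 -126531161327/18768903434; 169135189331/9384451717 3046683676220/9384451717 -502003618959/9384451717; -126531161327/18768903434 -502003618959/9384451717 369770367349/18768903434]

step 0: x̄ = F·x = [-8, -24, 3]
step 0: P̄ = F·P·Fᵀ + Q = [48 6 -17; 6 77 -14; -17 -14 18]
step 0: y = z − H·x̄ = [-19]
step 0: S = H·P̄·Hᵀ + R = [350]
step 0: K = P̄·Hᵀ·S⁻¹ = [-127/350; -2/175; 33/350]
step 0: x' = x̄ + K·y = [-387/350, -4162/175, 423/350]
step 0: P' = (I − K·H)·P̄ = [671/350 796/175 -1759/350; 796/175 13467/175 -2384/175; -1759/350 -2384/175 5211/350]
step 1: x̄ = F·x = [3633/50, 11271/175, -3407/70]
step 1: P̄ = F·P·Fᵀ + Q = [43707/50 12462/25 -5289/10; 12462/25 107138/175 -12058/35; -5289/10 -12058/35 4661/14]
step 1: y = z − H·x̄ = [29104/175]
step 1: S = H·P̄·Hᵀ + R = [880038/175]
step 1: K = P̄·Hᵀ·S⁻¹ = [-61061/146673; -2342/10233; 109705/440019]
step 1: x' = x̄ + K·y = [1004585/293346, 269569/10233, -6342943/880038]
step 1: P' = (I − K·H)·P̄ = [253541/97782 65974/3411 -2037625/293346; 65974/3411 3569350/10233 -589082/10233; -2037625/293346 -589082/10233 17899805/880038]
step 2: x̄ = F·x = [-79220933/880038, -6913118/146673, 49379623/880038]
step 2: P̄ = F·P·Fᵀ + Q = [3321431513/880038 381257732/146673 -2071393981/880038; 381257732/146673 102247873/48891 -243448357/146673; -2071393981/880038 -243448357/146673 1302623627/880038]
step 2: y = z − H·x̄ = [-95021626/440019]
step 2: S = H·P̄·Hᵀ + R = [9384451717/440019]
step 2: K = P̄·Hᵀ·S⁻¹ = [-3946450279/9384451717; -2700974517/9384451717; 2455779158/9384451717]
step 2: x' = x̄ + K·y = [14888502913/18768903434, 140956468096/9384451717, -7507788375/18768903434]
step 2: P' = (I − K·H)·P̄ = [47438987481/18768903434 169135189331/9384451717 -126531161327/18768903434; 169135189331/9384451717 3046683676220/9384451717 -502003618959/9384451717; -126531161327/18768903434 -502003618959/9384451717 369770367349/18768903434]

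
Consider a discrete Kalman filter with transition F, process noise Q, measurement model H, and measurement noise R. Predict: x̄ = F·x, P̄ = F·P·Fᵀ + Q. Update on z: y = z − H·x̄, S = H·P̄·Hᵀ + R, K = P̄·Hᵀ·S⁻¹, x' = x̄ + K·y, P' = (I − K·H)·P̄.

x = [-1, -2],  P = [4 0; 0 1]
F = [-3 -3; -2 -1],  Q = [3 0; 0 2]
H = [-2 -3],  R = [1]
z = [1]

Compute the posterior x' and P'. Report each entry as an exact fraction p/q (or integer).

x̄ = F·x = [9, 4]
P̄ = F·P·Fᵀ + Q = [48 27; 27 19]
y = z − H·x̄ = [31]
S = H·P̄·Hᵀ + R = [688]
K = P̄·Hᵀ·S⁻¹ = [-177/688; -111/688]
x' = x̄ + K·y = [705/688, -689/688]
P' = (I − K·H)·P̄ = [1695/688 -1071/688; -1071/688 751/688]

x' = [705/688, -689/688]
P' = [1695/688 -1071/688; -1071/688 751/688]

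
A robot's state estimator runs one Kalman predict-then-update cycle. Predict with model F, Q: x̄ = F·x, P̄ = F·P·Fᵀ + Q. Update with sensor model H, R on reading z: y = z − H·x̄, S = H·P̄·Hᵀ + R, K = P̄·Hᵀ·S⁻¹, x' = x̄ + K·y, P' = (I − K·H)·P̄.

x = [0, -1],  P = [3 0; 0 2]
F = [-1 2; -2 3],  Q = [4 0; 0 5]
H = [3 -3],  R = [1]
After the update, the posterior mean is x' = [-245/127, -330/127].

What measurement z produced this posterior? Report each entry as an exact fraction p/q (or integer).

z = [2]

x̄ = F·x = [-2, -3]
P̄ = F·P·Fᵀ + Q = [15 18; 18 35]
S = H·P̄·Hᵀ + R = [127]
K = P̄·Hᵀ·S⁻¹ = [-9/127; -51/127]
x' − x̄ = [9/127, 51/127] = K·y
y = (KᵀK)⁻¹·Kᵀ·(x' − x̄) = [-1]
z = y + H·x̄ = [-1] + [3] = [2]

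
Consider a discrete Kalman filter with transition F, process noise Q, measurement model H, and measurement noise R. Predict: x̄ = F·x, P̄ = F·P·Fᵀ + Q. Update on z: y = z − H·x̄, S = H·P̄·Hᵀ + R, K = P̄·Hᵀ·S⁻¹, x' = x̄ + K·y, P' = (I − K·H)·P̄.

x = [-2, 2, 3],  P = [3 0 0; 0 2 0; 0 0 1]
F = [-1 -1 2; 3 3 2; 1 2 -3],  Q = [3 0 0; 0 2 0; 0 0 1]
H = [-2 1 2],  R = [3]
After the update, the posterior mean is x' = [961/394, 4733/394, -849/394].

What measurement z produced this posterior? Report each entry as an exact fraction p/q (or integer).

z = [3]

x̄ = F·x = [6, 6, -7]
P̄ = F·P·Fᵀ + Q = [12 -11 -13; -11 51 15; -13 15 21]
S = H·P̄·Hᵀ + R = [394]
K = P̄·Hᵀ·S⁻¹ = [-61/394; 103/394; 83/394]
x' − x̄ = [-1403/394, 2369/394, 1909/394] = K·y
y = (KᵀK)⁻¹·Kᵀ·(x' − x̄) = [23]
z = y + H·x̄ = [23] + [-20] = [3]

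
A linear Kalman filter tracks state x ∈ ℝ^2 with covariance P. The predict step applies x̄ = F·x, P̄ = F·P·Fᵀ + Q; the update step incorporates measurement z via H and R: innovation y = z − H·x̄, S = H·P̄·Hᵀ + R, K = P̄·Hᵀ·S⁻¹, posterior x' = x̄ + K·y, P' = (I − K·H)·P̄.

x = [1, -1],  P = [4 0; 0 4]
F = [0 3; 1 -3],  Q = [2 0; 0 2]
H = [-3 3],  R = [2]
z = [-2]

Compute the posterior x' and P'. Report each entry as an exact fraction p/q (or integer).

x̄ = F·x = [-3, 4]
P̄ = F·P·Fᵀ + Q = [38 -36; -36 42]
y = z − H·x̄ = [-23]
S = H·P̄·Hᵀ + R = [1370]
K = P̄·Hᵀ·S⁻¹ = [-111/685; 117/685]
x' = x̄ + K·y = [498/685, 49/685]
P' = (I − K·H)·P̄ = [1388/685 1314/685; 1314/685 1392/685]

x' = [498/685, 49/685]
P' = [1388/685 1314/685; 1314/685 1392/685]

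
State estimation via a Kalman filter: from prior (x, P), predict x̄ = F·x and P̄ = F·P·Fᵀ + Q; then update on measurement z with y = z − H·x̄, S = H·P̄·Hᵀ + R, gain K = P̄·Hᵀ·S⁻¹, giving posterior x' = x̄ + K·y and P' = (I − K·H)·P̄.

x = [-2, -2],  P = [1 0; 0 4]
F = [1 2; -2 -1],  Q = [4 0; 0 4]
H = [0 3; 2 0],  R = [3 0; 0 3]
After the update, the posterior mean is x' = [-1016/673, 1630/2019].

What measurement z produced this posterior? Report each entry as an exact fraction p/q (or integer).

x̄ = F·x = [-6, 6]
P̄ = F·P·Fᵀ + Q = [21 -10; -10 12]
S = H·P̄·Hᵀ + R = [111 -60; -60 87]
K = P̄·Hᵀ·S⁻¹ = [-10/673 318/673; 644/2019 -20/2019]
x' − x̄ = [3022/673, -10484/2019] = K·y
y = (KᵀK)⁻¹·Kᵀ·(x' − x̄) = [-16, 9]
z = y + H·x̄ = [-16, 9] + [18, -12] = [2, -3]

z = [2, -3]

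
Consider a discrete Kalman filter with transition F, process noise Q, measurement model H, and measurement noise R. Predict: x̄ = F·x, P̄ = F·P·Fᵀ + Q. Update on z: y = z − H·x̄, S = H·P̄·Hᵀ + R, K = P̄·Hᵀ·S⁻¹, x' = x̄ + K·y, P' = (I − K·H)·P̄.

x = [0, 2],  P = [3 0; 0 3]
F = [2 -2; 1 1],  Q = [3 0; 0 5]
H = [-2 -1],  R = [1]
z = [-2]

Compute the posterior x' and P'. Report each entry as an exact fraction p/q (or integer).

x' = [-2/5, 41/15]
P' = [27/10 -99/20; -99/20 1199/120]

x̄ = F·x = [-4, 2]
P̄ = F·P·Fᵀ + Q = [27 0; 0 11]
y = z − H·x̄ = [-8]
S = H·P̄·Hᵀ + R = [120]
K = P̄·Hᵀ·S⁻¹ = [-9/20; -11/120]
x' = x̄ + K·y = [-2/5, 41/15]
P' = (I − K·H)·P̄ = [27/10 -99/20; -99/20 1199/120]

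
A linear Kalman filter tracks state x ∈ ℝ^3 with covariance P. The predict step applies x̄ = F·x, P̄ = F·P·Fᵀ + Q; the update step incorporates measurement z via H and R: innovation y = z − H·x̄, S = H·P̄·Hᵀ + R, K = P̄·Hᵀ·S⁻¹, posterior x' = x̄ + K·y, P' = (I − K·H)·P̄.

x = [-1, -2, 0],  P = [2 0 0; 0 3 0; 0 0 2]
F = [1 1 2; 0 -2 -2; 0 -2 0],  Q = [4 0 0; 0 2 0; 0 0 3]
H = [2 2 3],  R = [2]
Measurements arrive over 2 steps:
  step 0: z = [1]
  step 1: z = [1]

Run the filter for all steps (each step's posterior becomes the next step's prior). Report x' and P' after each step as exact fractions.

step 0: x̄ = F·x = [-3, 4, 4]
step 0: P̄ = F·P·Fᵀ + Q = [17 -14 -6; -14 22 12; -6 12 15]
step 0: y = z − H·x̄ = [-13]
step 0: S = H·P̄·Hᵀ + R = [253]
step 0: K = P̄·Hᵀ·S⁻¹ = [-12/253; 52/253; 57/253]
step 0: x' = x̄ + K·y = [-603/253, 336/253, 271/253]
step 0: P' = (I − K·H)·P̄ = [4157/253 -2918/253 -834/253; -2918/253 2862/253 72/253; -834/253 72/253 546/253]
step 1: x̄ = F·x = [25/23, -1214/253, -672/253]
step 1: P̄ = F·P·Fᵀ + Q = [121/23 -76/23 -16/23; -76/23 14714/253 11736/253; -16/23 11736/253 12207/253]
step 1: y = z − H·x̄ = [377/23]
step 1: S = H·P̄·Hᵀ + R = [27871/23]
step 1: K = P̄·Hᵀ·S⁻¹ = [42/27871; 5724/27871; 5431/27871]
step 1: x' = x̄ + K·y = [30983/27871, -439042/306581, 164915/306581]
step 1: P' = (I − K·H)·P̄ = [146549/27871 -102548/27871 -29306/27871; -102548/27871 2160346/306581 -646236/306581; -29306/27871 -646236/306581 685562/306581]

step 0: x' = [-603/253, 336/253, 271/253], P' = [4157/253 -2918/253 -834/253; -2918/253 2862/253 72/253; -834/253 72/253 546/253]
step 1: x' = [30983/27871, -439042/306581, 164915/306581], P' = [146549/27871 -102548/27871 -29306/27871; -102548/27871 2160346/306581 -646236/306581; -29306/27871 -646236/306581 685562/306581]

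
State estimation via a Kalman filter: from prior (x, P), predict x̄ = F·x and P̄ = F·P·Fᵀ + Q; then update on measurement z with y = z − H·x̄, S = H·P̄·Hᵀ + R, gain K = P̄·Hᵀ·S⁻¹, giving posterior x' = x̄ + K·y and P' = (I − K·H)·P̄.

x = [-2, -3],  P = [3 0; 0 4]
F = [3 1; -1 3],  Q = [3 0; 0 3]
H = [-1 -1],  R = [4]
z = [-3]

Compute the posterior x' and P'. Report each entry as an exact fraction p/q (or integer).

x' = [-71/86, 253/86]
P' = [1555/86 -1407/86; -1407/86 1587/86]

x̄ = F·x = [-9, -7]
P̄ = F·P·Fᵀ + Q = [34 3; 3 42]
y = z − H·x̄ = [-19]
S = H·P̄·Hᵀ + R = [86]
K = P̄·Hᵀ·S⁻¹ = [-37/86; -45/86]
x' = x̄ + K·y = [-71/86, 253/86]
P' = (I − K·H)·P̄ = [1555/86 -1407/86; -1407/86 1587/86]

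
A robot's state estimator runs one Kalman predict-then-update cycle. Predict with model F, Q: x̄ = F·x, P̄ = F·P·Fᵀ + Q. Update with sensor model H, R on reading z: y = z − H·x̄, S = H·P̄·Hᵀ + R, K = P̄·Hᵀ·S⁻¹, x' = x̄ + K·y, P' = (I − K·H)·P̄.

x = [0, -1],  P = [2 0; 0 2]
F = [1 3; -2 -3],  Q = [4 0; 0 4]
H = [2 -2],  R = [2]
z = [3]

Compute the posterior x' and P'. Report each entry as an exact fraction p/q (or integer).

x̄ = F·x = [-3, 3]
P̄ = F·P·Fᵀ + Q = [24 -22; -22 30]
y = z − H·x̄ = [15]
S = H·P̄·Hᵀ + R = [394]
K = P̄·Hᵀ·S⁻¹ = [46/197; -52/197]
x' = x̄ + K·y = [99/197, -189/197]
P' = (I − K·H)·P̄ = [496/197 450/197; 450/197 502/197]

x' = [99/197, -189/197]
P' = [496/197 450/197; 450/197 502/197]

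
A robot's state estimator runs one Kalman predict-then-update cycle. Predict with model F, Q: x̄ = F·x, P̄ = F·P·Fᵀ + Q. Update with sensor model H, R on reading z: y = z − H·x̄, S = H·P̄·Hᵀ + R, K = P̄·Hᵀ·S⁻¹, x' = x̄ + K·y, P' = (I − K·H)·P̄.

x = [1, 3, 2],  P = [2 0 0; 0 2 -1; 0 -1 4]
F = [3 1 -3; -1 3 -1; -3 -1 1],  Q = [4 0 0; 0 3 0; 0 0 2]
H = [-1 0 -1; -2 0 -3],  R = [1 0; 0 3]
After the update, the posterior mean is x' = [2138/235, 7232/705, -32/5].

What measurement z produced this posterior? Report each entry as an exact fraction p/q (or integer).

z = [-3, 1]

x̄ = F·x = [0, 6, -4]
P̄ = F·P·Fᵀ + Q = [66 22 -36; 22 33 -8; -36 -8 28]
S = H·P̄·Hᵀ + R = [23 36; 36 87]
K = P̄·Hᵀ·S⁻¹ = [-582/235 176/235; -166/235 44/705; 8/5 -4/5]
x' − x̄ = [2138/235, 3002/705, -12/5] = K·y
y = (KᵀK)⁻¹·Kᵀ·(x' − x̄) = [-7, -11]
z = y + H·x̄ = [-7, -11] + [4, 12] = [-3, 1]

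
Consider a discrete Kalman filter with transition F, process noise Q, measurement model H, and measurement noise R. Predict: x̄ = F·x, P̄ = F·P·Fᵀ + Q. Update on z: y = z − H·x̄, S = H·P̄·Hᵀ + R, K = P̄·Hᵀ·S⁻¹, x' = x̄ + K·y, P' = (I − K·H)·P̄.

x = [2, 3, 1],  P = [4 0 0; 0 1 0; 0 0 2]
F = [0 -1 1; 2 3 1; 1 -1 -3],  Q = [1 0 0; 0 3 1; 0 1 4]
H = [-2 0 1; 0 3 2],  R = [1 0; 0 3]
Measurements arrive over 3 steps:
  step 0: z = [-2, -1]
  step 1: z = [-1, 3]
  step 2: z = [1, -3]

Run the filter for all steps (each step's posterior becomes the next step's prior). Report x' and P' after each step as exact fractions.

step 0: x' = [-17711/8992, 17163/4496, -54425/8992], P' = [23771/17984 -14439/8992 43629/17984; -14439/8992 12099/4496 -32097/8992; 43629/17984 -32097/8992 97035/17984]
step 1: x' = [16022367/28376573, 21206493/28376573, 10065033/28376573], P' = [21568114/28376573 -21611325/28376573 33581211/28376573; -21611325/28376573 282199937/198636011 -341372118/198636011; 33581211/28376573 -341372118/198636011 531825972/198636011]
step 2: x' = [-687817354304/572343569825, 135380716774/572343569825, -180733385886/114468713965], P' = [855037399631/1144687139650 -427773086168/572343569825 266224136259/228937427930; -427773086168/572343569825 802661355508/572343569825 -193773187557/114468713965; 266224136259/228937427930 -193773187557/114468713965 120924462747/45787485586]

step 0: x̄ = F·x = [-2, 14, -4]
step 0: P̄ = F·P·Fᵀ + Q = [4 -1 -5; -1 30 0; -5 0 27]
step 0: y = z − H·x̄ = [-2, -35]
step 0: S = H·P̄·Hᵀ + R = [64 80; 80 381]
step 0: K = P̄·Hᵀ·S⁻¹ = [-3913/17984 13/1124; -3219/8992 175/562; 9777/17984 31/1124]
step 0: x' = x̄ + K·y = [-17711/8992, 17163/4496, -54425/8992]
step 0: P' = (I − K·H)·P̄ = [23771/17984 -14439/8992 43629/17984; -14439/8992 12099/4496 -32097/8992; 43629/17984 -32097/8992 97035/17984]
step 1: x̄ = F·x = [-88751/8992, 13131/8992, 55619/4496]
step 1: P̄ = F·P·Fᵀ + Q = [291803/17984 -31527/17984 -149295/8992; -31527/17984 124451/17984 12075/8992; -149295/8992 12075/8992 107059/4496]
step 1: y = z − H·x̄ = [-74433/2248, -234893/8992]
step 1: S = H·P̄·Hᵀ + R = [175487/1124 578111/4496; 578111/4496 3176755/17984]
step 1: K = P̄·Hᵀ·S⁻¹ = [-9555017/28376573 776149/28376573; -38813568/198636011 54618525/198636011; 61689018/198636011 13178530/198636011]
step 1: x' = x̄ + K·y = [16022367/28376573, 21206493/28376573, 10065033/28376573]
step 1: P' = (I − K·H)·P̄ = [21568114/28376573 -21611325/28376573 33581211/28376573; -21611325/28376573 282199937/198636011 -341372118/198636011; 33581211/28376573 -341372118/198636011 531825972/198636011]
step 2: x̄ = F·x = [-11141460/28376573, 105729246/28376573, -35379225/28376573]
step 2: P̄ = F·P·Fᵀ + Q = [1695406156/198636011 -224822571/198636011 -1609674463/198636011; -224822571/198636011 1348130530/198636011 145611400/198636011; -1609674463/198636011 145611400/198636011 2858069507/198636011]
step 2: y = z − H·x̄ = [41472878/28376573, -331559007/28376573]
step 2: S = H·P̄·Hᵀ + R = [16277027994/198636011 13940606492/198636011; 13940606492/198636011 25908697631/198636011]
step 2: K = P̄·Hᵀ·S⁻¹ = [-378954117967/1144687139650 15933807597/572343569825; -113319765449/572343569825 156750730318/572343569825; 72174041217/228937427930 7767583688/114468713965]
step 2: x' = x̄ + K·y = [-687817354304/572343569825, 135380716774/572343569825, -180733385886/114468713965]
step 2: P' = (I − K·H)·P̄ = [855037399631/1144687139650 -427773086168/572343569825 266224136259/228937427930; -427773086168/572343569825 802661355508/572343569825 -193773187557/114468713965; 266224136259/228937427930 -193773187557/114468713965 120924462747/45787485586]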